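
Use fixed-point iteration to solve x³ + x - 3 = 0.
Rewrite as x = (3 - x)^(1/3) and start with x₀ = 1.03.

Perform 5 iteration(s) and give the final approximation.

Equation: x³ + x - 3 = 0
Fixed-point form: x = (3 - x)^(1/3)
x₀ = 1.03

x_1 = g(1.030000) = 1.253590
x_2 = g(1.253590) = 1.204247
x_3 = g(1.204247) = 1.215483
x_4 = g(1.215483) = 1.212943
x_5 = g(1.212943) = 1.213518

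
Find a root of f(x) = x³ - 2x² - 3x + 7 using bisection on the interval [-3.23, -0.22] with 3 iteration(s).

f(x) = x³ - 2x² - 3x + 7
Initial interval: [-3.23, -0.22]

Iteration 1:
  c_1 = (-3.230000 + (-0.220000))/2 = -1.725000
  f(c_1) = f(-1.725000) = 1.090797
  f(a) × f(c) < 0, new interval: [-3.230000, -1.725000]
Iteration 2:
  c_2 = (-3.230000 + (-1.725000))/2 = -2.477500
  f(c_2) = f(-2.477500) = -13.050423
  f(a) × f(c) ≥ 0, new interval: [-2.477500, -1.725000]
Iteration 3:
  c_3 = (-2.477500 + (-1.725000))/2 = -2.101250
  f(c_3) = f(-2.101250) = -4.804300
  f(a) × f(c) ≥ 0, new interval: [-2.101250, -1.725000]

After 3 iteration(s), the approximation is c_3 = -2.101250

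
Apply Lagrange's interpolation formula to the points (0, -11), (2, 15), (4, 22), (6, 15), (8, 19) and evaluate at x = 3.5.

Lagrange interpolation formula:
P(x) = Σ yᵢ × Lᵢ(x)
where Lᵢ(x) = Π_{j≠i} (x - xⱼ)/(xᵢ - xⱼ)

L_0(3.5) = (3.5 - 2)/(0 - 2) × (3.5 - 4)/(0 - 4) × (3.5 - 6)/(0 - 6) × (3.5 - 8)/(0 - 8) = -0.021973
L_1(3.5) = (3.5 - 0)/(2 - 0) × (3.5 - 4)/(2 - 4) × (3.5 - 6)/(2 - 6) × (3.5 - 8)/(2 - 8) = 0.205078
L_2(3.5) = (3.5 - 0)/(4 - 0) × (3.5 - 2)/(4 - 2) × (3.5 - 6)/(4 - 6) × (3.5 - 8)/(4 - 8) = 0.922852
L_3(3.5) = (3.5 - 0)/(6 - 0) × (3.5 - 2)/(6 - 2) × (3.5 - 4)/(6 - 4) × (3.5 - 8)/(6 - 8) = -0.123047
L_4(3.5) = (3.5 - 0)/(8 - 0) × (3.5 - 2)/(8 - 2) × (3.5 - 4)/(8 - 4) × (3.5 - 6)/(8 - 6) = 0.017090

P(3.5) = (-11)×L_0(3.5) + 15×L_1(3.5) + 22×L_2(3.5) + 15×L_3(3.5) + 19×L_4(3.5)
P(3.5) = 22.099609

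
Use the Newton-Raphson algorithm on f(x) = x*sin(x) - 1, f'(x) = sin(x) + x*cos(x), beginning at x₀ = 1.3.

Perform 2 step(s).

f(x) = x*sin(x) - 1
f'(x) = sin(x) + x*cos(x)
x₀ = 1.3

Newton-Raphson formula: x_{n+1} = x_n - f(x_n)/f'(x_n)

Iteration 1:
  f(1.300000) = 0.252626
  f'(1.300000) = 1.311307
  x_1 = 1.300000 - 0.252626/1.311307 = 1.107348
Iteration 2:
  f(1.107348) = -0.009459
  f'(1.107348) = 1.389540
  x_2 = 1.107348 - (-0.009459)/1.389540 = 1.114155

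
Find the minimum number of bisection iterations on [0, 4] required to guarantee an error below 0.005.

We need (b-a)/2^n ≤ 0.005
(4 - 0)/2^n ≤ 0.005
4/2^n ≤ 0.005
2^n ≥ 800
n ≥ log₂(800) = 9.64
n ≥ 10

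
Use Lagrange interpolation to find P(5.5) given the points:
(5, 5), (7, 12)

Lagrange interpolation formula:
P(x) = Σ yᵢ × Lᵢ(x)
where Lᵢ(x) = Π_{j≠i} (x - xⱼ)/(xᵢ - xⱼ)

L_0(5.5) = (5.5 - 7)/(5 - 7) = 0.750000
L_1(5.5) = (5.5 - 5)/(7 - 5) = 0.250000

P(5.5) = 5×L_0(5.5) + 12×L_1(5.5)
P(5.5) = 6.750000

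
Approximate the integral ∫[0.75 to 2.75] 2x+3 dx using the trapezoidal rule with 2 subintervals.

f(x) = 2x+3
a = 0.75, b = 2.75, n = 2
h = (b - a)/n = 1.000000

Trapezoidal rule: (h/2)[f(x₀) + 2f(x₁) + 2f(x₂) + ... + f(xₙ)]

x_0 = 0.7500, f(x_0) = 4.500000, coefficient = 1
x_1 = 1.7500, f(x_1) = 6.500000, coefficient = 2
x_2 = 2.7500, f(x_2) = 8.500000, coefficient = 1

I ≈ (1.000000/2) × 26.000000 = 13.000000
Exact value: 13.000000
Error: 0.000000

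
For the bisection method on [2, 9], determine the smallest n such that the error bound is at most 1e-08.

We need (b-a)/2^n ≤ 1e-08
(9 - 2)/2^n ≤ 1e-08
7/2^n ≤ 1e-08
2^n ≥ 700000000
n ≥ log₂(700000000) = 29.38
n ≥ 30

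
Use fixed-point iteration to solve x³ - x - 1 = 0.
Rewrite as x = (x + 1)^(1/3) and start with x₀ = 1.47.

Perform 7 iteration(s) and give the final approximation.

Equation: x³ - x - 1 = 0
Fixed-point form: x = (x + 1)^(1/3)
x₀ = 1.47

x_1 = g(1.470000) = 1.351758
x_2 = g(1.351758) = 1.329834
x_3 = g(1.329834) = 1.325689
x_4 = g(1.325689) = 1.324902
x_5 = g(1.324902) = 1.324753
x_6 = g(1.324753) = 1.324725
x_7 = g(1.324725) = 1.324719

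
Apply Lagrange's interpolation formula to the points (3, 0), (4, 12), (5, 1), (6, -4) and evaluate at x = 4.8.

Lagrange interpolation formula:
P(x) = Σ yᵢ × Lᵢ(x)
where Lᵢ(x) = Π_{j≠i} (x - xⱼ)/(xᵢ - xⱼ)

L_0(4.8) = (4.8 - 4)/(3 - 4) × (4.8 - 5)/(3 - 5) × (4.8 - 6)/(3 - 6) = -0.032000
L_1(4.8) = (4.8 - 3)/(4 - 3) × (4.8 - 5)/(4 - 5) × (4.8 - 6)/(4 - 6) = 0.216000
L_2(4.8) = (4.8 - 3)/(5 - 3) × (4.8 - 4)/(5 - 4) × (4.8 - 6)/(5 - 6) = 0.864000
L_3(4.8) = (4.8 - 3)/(6 - 3) × (4.8 - 4)/(6 - 4) × (4.8 - 5)/(6 - 5) = -0.048000

P(4.8) = 0×L_0(4.8) + 12×L_1(4.8) + 1×L_2(4.8) + (-4)×L_3(4.8)
P(4.8) = 3.648000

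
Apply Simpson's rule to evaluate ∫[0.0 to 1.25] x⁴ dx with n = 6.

f(x) = x⁴
a = 0.0, b = 1.25, n = 6
h = (b - a)/n = 0.208333

Simpson's rule: (h/3)[f(x₀) + 4f(x₁) + 2f(x₂) + ... + f(xₙ)]

x_0 = 0.0000, f(x_0) = 0.000000, coefficient = 1
x_1 = 0.2083, f(x_1) = 0.001884, coefficient = 4
x_2 = 0.4167, f(x_2) = 0.030141, coefficient = 2
x_3 = 0.6250, f(x_3) = 0.152588, coefficient = 4
x_4 = 0.8333, f(x_4) = 0.482253, coefficient = 2
x_5 = 1.0417, f(x_5) = 1.177376, coefficient = 4
x_6 = 1.2500, f(x_6) = 2.441406, coefficient = 1

I ≈ (0.208333/3) × 8.793584 = 0.610666
Exact value: 0.610352
Error: 0.000314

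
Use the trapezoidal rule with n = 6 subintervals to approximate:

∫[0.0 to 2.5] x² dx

f(x) = x²
a = 0.0, b = 2.5, n = 6
h = (b - a)/n = 0.416667

Trapezoidal rule: (h/2)[f(x₀) + 2f(x₁) + 2f(x₂) + ... + f(xₙ)]

x_0 = 0.0000, f(x_0) = 0.000000, coefficient = 1
x_1 = 0.4167, f(x_1) = 0.173611, coefficient = 2
x_2 = 0.8333, f(x_2) = 0.694444, coefficient = 2
x_3 = 1.2500, f(x_3) = 1.562500, coefficient = 2
x_4 = 1.6667, f(x_4) = 2.777778, coefficient = 2
x_5 = 2.0833, f(x_5) = 4.340278, coefficient = 2
x_6 = 2.5000, f(x_6) = 6.250000, coefficient = 1

I ≈ (0.416667/2) × 25.347222 = 5.280671
Exact value: 5.208333
Error: 0.072338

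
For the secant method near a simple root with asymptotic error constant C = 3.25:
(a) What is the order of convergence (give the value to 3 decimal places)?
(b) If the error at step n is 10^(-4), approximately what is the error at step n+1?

(a) Secant method has superlinear convergence with order φ = (1+√5)/2 ≈ 1.618.
    This means |e_{n+1}| ≈ C|e_n|^1.618.

(b) With |e_n| = 10^(-4) and C = 3.25:
    |e_{n+1}| ≈ 3.25 × (10^(-4))^1.618 = 3.25 × 10^(-6.47)

(a) ≈ 1.618 (golden ratio); (b) |e_{n+1}| ≈ 1.096e-06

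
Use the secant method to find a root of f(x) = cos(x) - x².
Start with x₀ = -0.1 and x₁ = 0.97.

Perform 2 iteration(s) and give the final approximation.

f(x) = cos(x) - x²
x₀ = -0.1, x₁ = 0.97

Secant formula: x_{n+1} = x_n - f(x_n)(x_n - x_{n-1})/(f(x_n) - f(x_{n-1}))

Iteration 1:
  f(-0.100000) = 0.985004
  f(0.970000) = -0.375600
  x_2 = 0.970000 - (-0.375600)×(0.970000 - (-0.100000))/(-0.375600 - 0.985004)
       = 0.674622
Iteration 2:
  f(0.970000) = -0.375600
  f(0.674622) = 0.325828
  x_3 = 0.674622 - 0.325828×(0.674622 - 0.970000)/(0.325828 - (-0.375600))
       = 0.811831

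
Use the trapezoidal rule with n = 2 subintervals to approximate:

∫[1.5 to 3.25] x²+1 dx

f(x) = x²+1
a = 1.5, b = 3.25, n = 2
h = (b - a)/n = 0.875000

Trapezoidal rule: (h/2)[f(x₀) + 2f(x₁) + 2f(x₂) + ... + f(xₙ)]

x_0 = 1.5000, f(x_0) = 3.250000, coefficient = 1
x_1 = 2.3750, f(x_1) = 6.640625, coefficient = 2
x_2 = 3.2500, f(x_2) = 11.562500, coefficient = 1

I ≈ (0.875000/2) × 28.093750 = 12.291016
Exact value: 12.067708
Error: 0.223307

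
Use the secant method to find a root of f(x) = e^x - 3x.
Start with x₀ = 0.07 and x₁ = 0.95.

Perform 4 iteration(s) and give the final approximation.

f(x) = e^x - 3x
x₀ = 0.07, x₁ = 0.95

Secant formula: x_{n+1} = x_n - f(x_n)(x_n - x_{n-1})/(f(x_n) - f(x_{n-1}))

Iteration 1:
  f(0.070000) = 0.862508
  f(0.950000) = -0.264290
  x_2 = 0.950000 - (-0.264290)×(0.950000 - 0.070000)/(-0.264290 - 0.862508)
       = 0.743596
Iteration 2:
  f(0.950000) = -0.264290
  f(0.743596) = -0.127302
  x_3 = 0.743596 - (-0.127302)×(0.743596 - 0.950000)/(-0.127302 - (-0.264290))
       = 0.551787
Iteration 3:
  f(0.743596) = -0.127302
  f(0.551787) = 0.080992
  x_4 = 0.551787 - 0.080992×(0.551787 - 0.743596)/(0.080992 - (-0.127302))
       = 0.626369
Iteration 4:
  f(0.551787) = 0.080992
  f(0.626369) = -0.008302
  x_5 = 0.626369 - (-0.008302)×(0.626369 - 0.551787)/(-0.008302 - 0.080992)
       = 0.619435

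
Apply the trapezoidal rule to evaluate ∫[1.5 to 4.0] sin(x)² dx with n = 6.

f(x) = sin(x)²
a = 1.5, b = 4.0, n = 6
h = (b - a)/n = 0.416667

Trapezoidal rule: (h/2)[f(x₀) + 2f(x₁) + 2f(x₂) + ... + f(xₙ)]

x_0 = 1.5000, f(x_0) = 0.994996, coefficient = 1
x_1 = 1.9167, f(x_1) = 0.885068, coefficient = 2
x_2 = 2.3333, f(x_2) = 0.522853, coefficient = 2
x_3 = 2.7500, f(x_3) = 0.145665, coefficient = 2
x_4 = 3.1667, f(x_4) = 0.000629, coefficient = 2
x_5 = 3.5833, f(x_5) = 0.182768, coefficient = 2
x_6 = 4.0000, f(x_6) = 0.572750, coefficient = 1

I ≈ (0.416667/2) × 5.041713 = 1.050357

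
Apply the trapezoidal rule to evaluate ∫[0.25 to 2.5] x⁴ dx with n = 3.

f(x) = x⁴
a = 0.25, b = 2.5, n = 3
h = (b - a)/n = 0.750000

Trapezoidal rule: (h/2)[f(x₀) + 2f(x₁) + 2f(x₂) + ... + f(xₙ)]

x_0 = 0.2500, f(x_0) = 0.003906, coefficient = 1
x_1 = 1.0000, f(x_1) = 1.000000, coefficient = 2
x_2 = 1.7500, f(x_2) = 9.378906, coefficient = 2
x_3 = 2.5000, f(x_3) = 39.062500, coefficient = 1

I ≈ (0.750000/2) × 59.824219 = 22.434082
Exact value: 19.531055
Error: 2.903027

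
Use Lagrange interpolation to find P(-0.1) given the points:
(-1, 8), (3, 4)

Lagrange interpolation formula:
P(x) = Σ yᵢ × Lᵢ(x)
where Lᵢ(x) = Π_{j≠i} (x - xⱼ)/(xᵢ - xⱼ)

L_0(-0.1) = (-0.1 - 3)/(-1 - 3) = 0.775000
L_1(-0.1) = (-0.1 - (-1))/(3 - (-1)) = 0.225000

P(-0.1) = 8×L_0(-0.1) + 4×L_1(-0.1)
P(-0.1) = 7.100000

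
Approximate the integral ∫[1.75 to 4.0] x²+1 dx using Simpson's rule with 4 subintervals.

f(x) = x²+1
a = 1.75, b = 4.0, n = 4
h = (b - a)/n = 0.562500

Simpson's rule: (h/3)[f(x₀) + 4f(x₁) + 2f(x₂) + ... + f(xₙ)]

x_0 = 1.7500, f(x_0) = 4.062500, coefficient = 1
x_1 = 2.3125, f(x_1) = 6.347656, coefficient = 4
x_2 = 2.8750, f(x_2) = 9.265625, coefficient = 2
x_3 = 3.4375, f(x_3) = 12.816406, coefficient = 4
x_4 = 4.0000, f(x_4) = 17.000000, coefficient = 1

I ≈ (0.562500/3) × 116.250000 = 21.796875
Exact value: 21.796875
Error: 0.000000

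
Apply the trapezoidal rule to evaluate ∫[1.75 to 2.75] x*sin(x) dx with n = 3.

f(x) = x*sin(x)
a = 1.75, b = 2.75, n = 3
h = (b - a)/n = 0.333333

Trapezoidal rule: (h/2)[f(x₀) + 2f(x₁) + 2f(x₂) + ... + f(xₙ)]

x_0 = 1.7500, f(x_0) = 1.721975, coefficient = 1
x_1 = 2.0833, f(x_1) = 1.815632, coefficient = 2
x_2 = 2.4167, f(x_2) = 1.602443, coefficient = 2
x_3 = 2.7500, f(x_3) = 1.049568, coefficient = 1

I ≈ (0.333333/2) × 9.607693 = 1.601282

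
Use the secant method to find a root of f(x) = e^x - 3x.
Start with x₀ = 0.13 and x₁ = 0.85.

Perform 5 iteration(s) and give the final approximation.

f(x) = e^x - 3x
x₀ = 0.13, x₁ = 0.85

Secant formula: x_{n+1} = x_n - f(x_n)(x_n - x_{n-1})/(f(x_n) - f(x_{n-1}))

Iteration 1:
  f(0.130000) = 0.748828
  f(0.850000) = -0.210353
  x_2 = 0.850000 - (-0.210353)×(0.850000 - 0.130000)/(-0.210353 - 0.748828)
       = 0.692101
Iteration 2:
  f(0.850000) = -0.210353
  f(0.692101) = -0.078394
  x_3 = 0.692101 - (-0.078394)×(0.692101 - 0.850000)/(-0.078394 - (-0.210353))
       = 0.598296
Iteration 3:
  f(0.692101) = -0.078394
  f(0.598296) = 0.024128
  x_4 = 0.598296 - 0.024128×(0.598296 - 0.692101)/(0.024128 - (-0.078394))
       = 0.620373
Iteration 4:
  f(0.598296) = 0.024128
  f(0.620373) = -0.001497
  x_5 = 0.620373 - (-0.001497)×(0.620373 - 0.598296)/(-0.001497 - 0.024128)
       = 0.619083
Iteration 5:
  f(0.620373) = -0.001497
  f(0.619083) = -0.000025
  x_6 = 0.619083 - (-0.000025)×(0.619083 - 0.620373)/(-0.000025 - (-0.001497))
       = 0.619061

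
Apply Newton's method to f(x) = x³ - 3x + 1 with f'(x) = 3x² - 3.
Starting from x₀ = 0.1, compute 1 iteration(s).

f(x) = x³ - 3x + 1
f'(x) = 3x² - 3
x₀ = 0.1

Newton-Raphson formula: x_{n+1} = x_n - f(x_n)/f'(x_n)

Iteration 1:
  f(0.100000) = 0.701000
  f'(0.100000) = -2.970000
  x_1 = 0.100000 - 0.701000/(-2.970000) = 0.336027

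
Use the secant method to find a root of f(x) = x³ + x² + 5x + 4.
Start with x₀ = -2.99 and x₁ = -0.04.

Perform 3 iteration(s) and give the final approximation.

f(x) = x³ + x² + 5x + 4
x₀ = -2.99, x₁ = -0.04

Secant formula: x_{n+1} = x_n - f(x_n)(x_n - x_{n-1})/(f(x_n) - f(x_{n-1}))

Iteration 1:
  f(-2.990000) = -28.740799
  f(-0.040000) = 3.801536
  x_2 = -0.040000 - 3.801536×(-0.040000 - (-2.990000))/(3.801536 - (-28.740799))
       = -0.384614
Iteration 2:
  f(-0.040000) = 3.801536
  f(-0.384614) = 2.167965
  x_3 = -0.384614 - 2.167965×(-0.384614 - (-0.040000))/(2.167965 - 3.801536)
       = -0.841961
Iteration 3:
  f(-0.384614) = 2.167965
  f(-0.841961) = -0.097773
  x_4 = -0.841961 - (-0.097773)×(-0.841961 - (-0.384614))/(-0.097773 - 2.167965)
       = -0.822225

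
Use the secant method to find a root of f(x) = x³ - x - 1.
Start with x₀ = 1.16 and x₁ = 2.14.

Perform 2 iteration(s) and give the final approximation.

f(x) = x³ - x - 1
x₀ = 1.16, x₁ = 2.14

Secant formula: x_{n+1} = x_n - f(x_n)(x_n - x_{n-1})/(f(x_n) - f(x_{n-1}))

Iteration 1:
  f(1.160000) = -0.599104
  f(2.140000) = 6.660344
  x_2 = 2.140000 - 6.660344×(2.140000 - 1.160000)/(6.660344 - (-0.599104))
       = 1.240877
Iteration 2:
  f(2.140000) = 6.660344
  f(1.240877) = -0.330205
  x_3 = 1.240877 - (-0.330205)×(1.240877 - 2.140000)/(-0.330205 - 6.660344)
       = 1.283348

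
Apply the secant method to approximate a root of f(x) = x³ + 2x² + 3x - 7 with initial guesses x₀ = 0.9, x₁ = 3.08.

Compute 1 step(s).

f(x) = x³ + 2x² + 3x - 7
x₀ = 0.9, x₁ = 3.08

Secant formula: x_{n+1} = x_n - f(x_n)(x_n - x_{n-1})/(f(x_n) - f(x_{n-1}))

Iteration 1:
  f(0.900000) = -1.951000
  f(3.080000) = 50.430912
  x_2 = 3.080000 - 50.430912×(3.080000 - 0.900000)/(50.430912 - (-1.951000))
       = 0.981196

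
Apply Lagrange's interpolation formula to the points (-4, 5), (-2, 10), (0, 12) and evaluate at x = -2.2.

Lagrange interpolation formula:
P(x) = Σ yᵢ × Lᵢ(x)
where Lᵢ(x) = Π_{j≠i} (x - xⱼ)/(xᵢ - xⱼ)

L_0(-2.2) = (-2.2 - (-2))/(-4 - (-2)) × (-2.2 - 0)/(-4 - 0) = 0.055000
L_1(-2.2) = (-2.2 - (-4))/(-2 - (-4)) × (-2.2 - 0)/(-2 - 0) = 0.990000
L_2(-2.2) = (-2.2 - (-4))/(0 - (-4)) × (-2.2 - (-2))/(0 - (-2)) = -0.045000

P(-2.2) = 5×L_0(-2.2) + 10×L_1(-2.2) + 12×L_2(-2.2)
P(-2.2) = 9.635000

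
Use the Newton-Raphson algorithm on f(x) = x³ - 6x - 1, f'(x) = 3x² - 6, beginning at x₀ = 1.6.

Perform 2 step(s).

f(x) = x³ - 6x - 1
f'(x) = 3x² - 6
x₀ = 1.6

Newton-Raphson formula: x_{n+1} = x_n - f(x_n)/f'(x_n)

Iteration 1:
  f(1.600000) = -6.504000
  f'(1.600000) = 1.680000
  x_1 = 1.600000 - (-6.504000)/1.680000 = 5.471429
Iteration 2:
  f(5.471429) = 129.967017
  f'(5.471429) = 83.809592
  x_2 = 5.471429 - 129.967017/83.809592 = 3.920687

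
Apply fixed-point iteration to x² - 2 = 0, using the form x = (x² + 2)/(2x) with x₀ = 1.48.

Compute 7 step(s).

Equation: x² - 2 = 0
Fixed-point form: x = (x² + 2)/(2x)
x₀ = 1.48

x_1 = g(1.480000) = 1.415676
x_2 = g(1.415676) = 1.414214
x_3 = g(1.414214) = 1.414214
x_4 = g(1.414214) = 1.414214
x_5 = g(1.414214) = 1.414214
x_6 = g(1.414214) = 1.414214
x_7 = g(1.414214) = 1.414214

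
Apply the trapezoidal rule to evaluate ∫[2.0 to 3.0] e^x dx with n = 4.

f(x) = e^x
a = 2.0, b = 3.0, n = 4
h = (b - a)/n = 0.250000

Trapezoidal rule: (h/2)[f(x₀) + 2f(x₁) + 2f(x₂) + ... + f(xₙ)]

x_0 = 2.0000, f(x_0) = 7.389056, coefficient = 1
x_1 = 2.2500, f(x_1) = 9.487736, coefficient = 2
x_2 = 2.5000, f(x_2) = 12.182494, coefficient = 2
x_3 = 2.7500, f(x_3) = 15.642632, coefficient = 2
x_4 = 3.0000, f(x_4) = 20.085537, coefficient = 1

I ≈ (0.250000/2) × 102.100316 = 12.762540
Exact value: 12.696481
Error: 0.066059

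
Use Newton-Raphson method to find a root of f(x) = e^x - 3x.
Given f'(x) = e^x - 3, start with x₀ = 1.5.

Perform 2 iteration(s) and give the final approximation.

f(x) = e^x - 3x
f'(x) = e^x - 3
x₀ = 1.5

Newton-Raphson formula: x_{n+1} = x_n - f(x_n)/f'(x_n)

Iteration 1:
  f(1.500000) = -0.018311
  f'(1.500000) = 1.481689
  x_1 = 1.500000 - (-0.018311)/1.481689 = 1.512358
Iteration 2:
  f(1.512358) = 0.000344
  f'(1.512358) = 1.537418
  x_2 = 1.512358 - 0.000344/1.537418 = 1.512135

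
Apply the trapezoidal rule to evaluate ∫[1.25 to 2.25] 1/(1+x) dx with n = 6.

f(x) = 1/(1+x)
a = 1.25, b = 2.25, n = 6
h = (b - a)/n = 0.166667

Trapezoidal rule: (h/2)[f(x₀) + 2f(x₁) + 2f(x₂) + ... + f(xₙ)]

x_0 = 1.2500, f(x_0) = 0.444444, coefficient = 1
x_1 = 1.4167, f(x_1) = 0.413793, coefficient = 2
x_2 = 1.5833, f(x_2) = 0.387097, coefficient = 2
x_3 = 1.7500, f(x_3) = 0.363636, coefficient = 2
x_4 = 1.9167, f(x_4) = 0.342857, coefficient = 2
x_5 = 2.0833, f(x_5) = 0.324324, coefficient = 2
x_6 = 2.2500, f(x_6) = 0.307692, coefficient = 1

I ≈ (0.166667/2) × 4.415552 = 0.367963
Exact value: 0.367725
Error: 0.000238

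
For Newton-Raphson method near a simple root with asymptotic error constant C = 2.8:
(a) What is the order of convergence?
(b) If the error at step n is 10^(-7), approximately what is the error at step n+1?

(a) Newton-Raphson has quadratic (order 2) convergence near simple roots.
    This means |e_{n+1}| ≈ C|e_n|².

(b) With |e_n| = 10^(-7) and C = 2.8:
    |e_{n+1}| ≈ 2.8 × (10^(-7))² = 2.8 × 10^(-14)

(a) 2 (quadratic); (b) |e_{n+1}| ≈ 2.800e-14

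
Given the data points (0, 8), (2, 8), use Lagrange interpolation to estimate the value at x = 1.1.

Lagrange interpolation formula:
P(x) = Σ yᵢ × Lᵢ(x)
where Lᵢ(x) = Π_{j≠i} (x - xⱼ)/(xᵢ - xⱼ)

L_0(1.1) = (1.1 - 2)/(0 - 2) = 0.450000
L_1(1.1) = (1.1 - 0)/(2 - 0) = 0.550000

P(1.1) = 8×L_0(1.1) + 8×L_1(1.1)
P(1.1) = 8.000000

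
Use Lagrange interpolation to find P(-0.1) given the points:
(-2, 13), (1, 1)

Lagrange interpolation formula:
P(x) = Σ yᵢ × Lᵢ(x)
where Lᵢ(x) = Π_{j≠i} (x - xⱼ)/(xᵢ - xⱼ)

L_0(-0.1) = (-0.1 - 1)/(-2 - 1) = 0.366667
L_1(-0.1) = (-0.1 - (-2))/(1 - (-2)) = 0.633333

P(-0.1) = 13×L_0(-0.1) + 1×L_1(-0.1)
P(-0.1) = 5.400000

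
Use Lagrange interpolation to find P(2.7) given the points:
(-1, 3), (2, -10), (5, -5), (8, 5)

Lagrange interpolation formula:
P(x) = Σ yᵢ × Lᵢ(x)
where Lᵢ(x) = Π_{j≠i} (x - xⱼ)/(xᵢ - xⱼ)

L_0(2.7) = (2.7 - 2)/(-1 - 2) × (2.7 - 5)/(-1 - 5) × (2.7 - 8)/(-1 - 8) = -0.052673
L_1(2.7) = (2.7 - (-1))/(2 - (-1)) × (2.7 - 5)/(2 - 5) × (2.7 - 8)/(2 - 8) = 0.835241
L_2(2.7) = (2.7 - (-1))/(5 - (-1)) × (2.7 - 2)/(5 - 2) × (2.7 - 8)/(5 - 8) = 0.254204
L_3(2.7) = (2.7 - (-1))/(8 - (-1)) × (2.7 - 2)/(8 - 2) × (2.7 - 5)/(8 - 5) = -0.036772

P(2.7) = 3×L_0(2.7) + (-10)×L_1(2.7) + (-5)×L_2(2.7) + 5×L_3(2.7)
P(2.7) = -9.965302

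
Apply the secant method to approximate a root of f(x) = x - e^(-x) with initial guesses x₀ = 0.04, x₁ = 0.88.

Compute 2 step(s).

f(x) = x - e^(-x)
x₀ = 0.04, x₁ = 0.88

Secant formula: x_{n+1} = x_n - f(x_n)(x_n - x_{n-1})/(f(x_n) - f(x_{n-1}))

Iteration 1:
  f(0.040000) = -0.920789
  f(0.880000) = 0.465217
  x_2 = 0.880000 - 0.465217×(0.880000 - 0.040000)/(0.465217 - (-0.920789))
       = 0.598052
Iteration 2:
  f(0.880000) = 0.465217
  f(0.598052) = 0.048170
  x_3 = 0.598052 - 0.048170×(0.598052 - 0.880000)/(0.048170 - 0.465217)
       = 0.565486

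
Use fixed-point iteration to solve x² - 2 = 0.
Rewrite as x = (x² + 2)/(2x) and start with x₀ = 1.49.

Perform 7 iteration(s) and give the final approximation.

Equation: x² - 2 = 0
Fixed-point form: x = (x² + 2)/(2x)
x₀ = 1.49

x_1 = g(1.490000) = 1.416141
x_2 = g(1.416141) = 1.414215
x_3 = g(1.414215) = 1.414214
x_4 = g(1.414214) = 1.414214
x_5 = g(1.414214) = 1.414214
x_6 = g(1.414214) = 1.414214
x_7 = g(1.414214) = 1.414214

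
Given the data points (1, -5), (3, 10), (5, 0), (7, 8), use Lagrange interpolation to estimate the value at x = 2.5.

Lagrange interpolation formula:
P(x) = Σ yᵢ × Lᵢ(x)
where Lᵢ(x) = Π_{j≠i} (x - xⱼ)/(xᵢ - xⱼ)

L_0(2.5) = (2.5 - 3)/(1 - 3) × (2.5 - 5)/(1 - 5) × (2.5 - 7)/(1 - 7) = 0.117188
L_1(2.5) = (2.5 - 1)/(3 - 1) × (2.5 - 5)/(3 - 5) × (2.5 - 7)/(3 - 7) = 1.054688
L_2(2.5) = (2.5 - 1)/(5 - 1) × (2.5 - 3)/(5 - 3) × (2.5 - 7)/(5 - 7) = -0.210938
L_3(2.5) = (2.5 - 1)/(7 - 1) × (2.5 - 3)/(7 - 3) × (2.5 - 5)/(7 - 5) = 0.039062

P(2.5) = (-5)×L_0(2.5) + 10×L_1(2.5) + 0×L_2(2.5) + 8×L_3(2.5)
P(2.5) = 10.273438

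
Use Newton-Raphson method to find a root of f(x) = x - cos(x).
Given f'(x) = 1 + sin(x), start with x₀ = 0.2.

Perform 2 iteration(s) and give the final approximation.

f(x) = x - cos(x)
f'(x) = 1 + sin(x)
x₀ = 0.2

Newton-Raphson formula: x_{n+1} = x_n - f(x_n)/f'(x_n)

Iteration 1:
  f(0.200000) = -0.780067
  f'(0.200000) = 1.198669
  x_1 = 0.200000 - (-0.780067)/1.198669 = 0.850777
Iteration 2:
  f(0.850777) = 0.191378
  f'(0.850777) = 1.751793
  x_2 = 0.850777 - 0.191378/1.751793 = 0.741530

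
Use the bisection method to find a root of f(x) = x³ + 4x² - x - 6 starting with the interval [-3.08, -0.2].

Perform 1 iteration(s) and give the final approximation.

f(x) = x³ + 4x² - x - 6
Initial interval: [-3.08, -0.2]

Iteration 1:
  c_1 = (-3.080000 + (-0.200000))/2 = -1.640000
  f(c_1) = f(-1.640000) = 1.987456
  f(a) × f(c) ≥ 0, new interval: [-1.640000, -0.200000]

After 1 iteration(s), the approximation is c_1 = -1.640000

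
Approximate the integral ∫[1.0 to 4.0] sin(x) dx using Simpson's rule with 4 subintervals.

f(x) = sin(x)
a = 1.0, b = 4.0, n = 4
h = (b - a)/n = 0.750000

Simpson's rule: (h/3)[f(x₀) + 4f(x₁) + 2f(x₂) + ... + f(xₙ)]

x_0 = 1.0000, f(x_0) = 0.841471, coefficient = 1
x_1 = 1.7500, f(x_1) = 0.983986, coefficient = 4
x_2 = 2.5000, f(x_2) = 0.598472, coefficient = 2
x_3 = 3.2500, f(x_3) = -0.108195, coefficient = 4
x_4 = 4.0000, f(x_4) = -0.756802, coefficient = 1

I ≈ (0.750000/3) × 4.784776 = 1.196194
Exact value: 1.193946
Error: 0.002248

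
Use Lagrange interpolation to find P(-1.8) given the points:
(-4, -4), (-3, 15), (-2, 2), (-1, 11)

Lagrange interpolation formula:
P(x) = Σ yᵢ × Lᵢ(x)
where Lᵢ(x) = Π_{j≠i} (x - xⱼ)/(xᵢ - xⱼ)

L_0(-1.8) = (-1.8 - (-3))/(-4 - (-3)) × (-1.8 - (-2))/(-4 - (-2)) × (-1.8 - (-1))/(-4 - (-1)) = 0.032000
L_1(-1.8) = (-1.8 - (-4))/(-3 - (-4)) × (-1.8 - (-2))/(-3 - (-2)) × (-1.8 - (-1))/(-3 - (-1)) = -0.176000
L_2(-1.8) = (-1.8 - (-4))/(-2 - (-4)) × (-1.8 - (-3))/(-2 - (-3)) × (-1.8 - (-1))/(-2 - (-1)) = 1.056000
L_3(-1.8) = (-1.8 - (-4))/(-1 - (-4)) × (-1.8 - (-3))/(-1 - (-3)) × (-1.8 - (-2))/(-1 - (-2)) = 0.088000

P(-1.8) = (-4)×L_0(-1.8) + 15×L_1(-1.8) + 2×L_2(-1.8) + 11×L_3(-1.8)
P(-1.8) = 0.312000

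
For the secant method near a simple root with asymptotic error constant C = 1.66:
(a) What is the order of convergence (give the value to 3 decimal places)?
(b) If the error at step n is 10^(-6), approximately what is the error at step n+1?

(a) Secant method has superlinear convergence with order φ = (1+√5)/2 ≈ 1.618.
    This means |e_{n+1}| ≈ C|e_n|^1.618.

(b) With |e_n| = 10^(-6) and C = 1.66:
    |e_{n+1}| ≈ 1.66 × (10^(-6))^1.618 = 1.66 × 10^(-9.71)

(a) ≈ 1.618 (golden ratio); (b) |e_{n+1}| ≈ 3.250e-10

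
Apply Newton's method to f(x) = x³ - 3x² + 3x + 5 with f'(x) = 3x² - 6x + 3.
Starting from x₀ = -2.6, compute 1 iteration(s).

f(x) = x³ - 3x² + 3x + 5
f'(x) = 3x² - 6x + 3
x₀ = -2.6

Newton-Raphson formula: x_{n+1} = x_n - f(x_n)/f'(x_n)

Iteration 1:
  f(-2.600000) = -40.656000
  f'(-2.600000) = 38.880000
  x_1 = -2.600000 - (-40.656000)/38.880000 = -1.554321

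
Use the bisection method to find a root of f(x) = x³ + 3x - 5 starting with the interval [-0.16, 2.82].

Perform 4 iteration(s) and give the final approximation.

f(x) = x³ + 3x - 5
Initial interval: [-0.16, 2.82]

Iteration 1:
  c_1 = (-0.160000 + 2.820000)/2 = 1.330000
  f(c_1) = f(1.330000) = 1.342637
  f(a) × f(c) < 0, new interval: [-0.160000, 1.330000]
Iteration 2:
  c_2 = (-0.160000 + 1.330000)/2 = 0.585000
  f(c_2) = f(0.585000) = -3.044798
  f(a) × f(c) ≥ 0, new interval: [0.585000, 1.330000]
Iteration 3:
  c_3 = (0.585000 + 1.330000)/2 = 0.957500
  f(c_3) = f(0.957500) = -1.249658
  f(a) × f(c) ≥ 0, new interval: [0.957500, 1.330000]
Iteration 4:
  c_4 = (0.957500 + 1.330000)/2 = 1.143750
  f(c_4) = f(1.143750) = -0.072537
  f(a) × f(c) ≥ 0, new interval: [1.143750, 1.330000]

After 4 iteration(s), the approximation is c_4 = 1.143750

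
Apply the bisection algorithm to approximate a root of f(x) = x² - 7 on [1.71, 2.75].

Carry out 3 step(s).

f(x) = x² - 7
Initial interval: [1.71, 2.75]

Iteration 1:
  c_1 = (1.710000 + 2.750000)/2 = 2.230000
  f(c_1) = f(2.230000) = -2.027100
  f(a) × f(c) ≥ 0, new interval: [2.230000, 2.750000]
Iteration 2:
  c_2 = (2.230000 + 2.750000)/2 = 2.490000
  f(c_2) = f(2.490000) = -0.799900
  f(a) × f(c) ≥ 0, new interval: [2.490000, 2.750000]
Iteration 3:
  c_3 = (2.490000 + 2.750000)/2 = 2.620000
  f(c_3) = f(2.620000) = -0.135600
  f(a) × f(c) ≥ 0, new interval: [2.620000, 2.750000]

After 3 iteration(s), the approximation is c_3 = 2.620000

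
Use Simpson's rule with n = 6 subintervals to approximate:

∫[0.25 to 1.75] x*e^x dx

f(x) = x*e^x
a = 0.25, b = 1.75, n = 6
h = (b - a)/n = 0.250000

Simpson's rule: (h/3)[f(x₀) + 4f(x₁) + 2f(x₂) + ... + f(xₙ)]

x_0 = 0.2500, f(x_0) = 0.321006, coefficient = 1
x_1 = 0.5000, f(x_1) = 0.824361, coefficient = 4
x_2 = 0.7500, f(x_2) = 1.587750, coefficient = 2
x_3 = 1.0000, f(x_3) = 2.718282, coefficient = 4
x_4 = 1.2500, f(x_4) = 4.362929, coefficient = 2
x_5 = 1.5000, f(x_5) = 6.722534, coefficient = 4
x_6 = 1.7500, f(x_6) = 10.070555, coefficient = 1

I ≈ (0.250000/3) × 63.353623 = 5.279469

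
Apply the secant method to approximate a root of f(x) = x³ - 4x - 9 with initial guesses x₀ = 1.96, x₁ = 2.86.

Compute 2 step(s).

f(x) = x³ - 4x - 9
x₀ = 1.96, x₁ = 2.86

Secant formula: x_{n+1} = x_n - f(x_n)(x_n - x_{n-1})/(f(x_n) - f(x_{n-1}))

Iteration 1:
  f(1.960000) = -9.310464
  f(2.860000) = 2.953656
  x_2 = 2.860000 - 2.953656×(2.860000 - 1.960000)/(2.953656 - (-9.310464))
       = 2.643247
Iteration 2:
  f(2.860000) = 2.953656
  f(2.643247) = -1.105277
  x_3 = 2.643247 - (-1.105277)×(2.643247 - 2.860000)/(-1.105277 - 2.953656)
       = 2.702270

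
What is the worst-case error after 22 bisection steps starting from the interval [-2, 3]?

Bisection error bound: |error| ≤ (b-a)/2^n
|error| ≤ (3 - (-2))/2^22 = 5/2^22
|error| ≤ 0.0000011921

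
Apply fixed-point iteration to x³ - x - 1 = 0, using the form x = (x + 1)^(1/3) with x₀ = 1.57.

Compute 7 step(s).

Equation: x³ - x - 1 = 0
Fixed-point form: x = (x + 1)^(1/3)
x₀ = 1.57

x_1 = g(1.570000) = 1.369760
x_2 = g(1.369760) = 1.333219
x_3 = g(1.333219) = 1.326331
x_4 = g(1.326331) = 1.325024
x_5 = g(1.325024) = 1.324776
x_6 = g(1.324776) = 1.324729
x_7 = g(1.324729) = 1.324720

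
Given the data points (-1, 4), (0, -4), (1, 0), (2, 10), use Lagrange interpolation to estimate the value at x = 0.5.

Lagrange interpolation formula:
P(x) = Σ yᵢ × Lᵢ(x)
where Lᵢ(x) = Π_{j≠i} (x - xⱼ)/(xᵢ - xⱼ)

L_0(0.5) = (0.5 - 0)/(-1 - 0) × (0.5 - 1)/(-1 - 1) × (0.5 - 2)/(-1 - 2) = -0.062500
L_1(0.5) = (0.5 - (-1))/(0 - (-1)) × (0.5 - 1)/(0 - 1) × (0.5 - 2)/(0 - 2) = 0.562500
L_2(0.5) = (0.5 - (-1))/(1 - (-1)) × (0.5 - 0)/(1 - 0) × (0.5 - 2)/(1 - 2) = 0.562500
L_3(0.5) = (0.5 - (-1))/(2 - (-1)) × (0.5 - 0)/(2 - 0) × (0.5 - 1)/(2 - 1) = -0.062500

P(0.5) = 4×L_0(0.5) + (-4)×L_1(0.5) + 0×L_2(0.5) + 10×L_3(0.5)
P(0.5) = -3.125000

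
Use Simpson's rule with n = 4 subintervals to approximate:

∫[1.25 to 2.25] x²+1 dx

f(x) = x²+1
a = 1.25, b = 2.25, n = 4
h = (b - a)/n = 0.250000

Simpson's rule: (h/3)[f(x₀) + 4f(x₁) + 2f(x₂) + ... + f(xₙ)]

x_0 = 1.2500, f(x_0) = 2.562500, coefficient = 1
x_1 = 1.5000, f(x_1) = 3.250000, coefficient = 4
x_2 = 1.7500, f(x_2) = 4.062500, coefficient = 2
x_3 = 2.0000, f(x_3) = 5.000000, coefficient = 4
x_4 = 2.2500, f(x_4) = 6.062500, coefficient = 1

I ≈ (0.250000/3) × 49.750000 = 4.145833
Exact value: 4.145833
Error: 0.000000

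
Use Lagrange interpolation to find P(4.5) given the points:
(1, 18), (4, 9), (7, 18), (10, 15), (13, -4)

Lagrange interpolation formula:
P(x) = Σ yᵢ × Lᵢ(x)
where Lᵢ(x) = Π_{j≠i} (x - xⱼ)/(xᵢ - xⱼ)

L_0(4.5) = (4.5 - 4)/(1 - 4) × (4.5 - 7)/(1 - 7) × (4.5 - 10)/(1 - 10) × (4.5 - 13)/(1 - 13) = -0.030060
L_1(4.5) = (4.5 - 1)/(4 - 1) × (4.5 - 7)/(4 - 7) × (4.5 - 10)/(4 - 10) × (4.5 - 13)/(4 - 13) = 0.841692
L_2(4.5) = (4.5 - 1)/(7 - 1) × (4.5 - 4)/(7 - 4) × (4.5 - 10)/(7 - 10) × (4.5 - 13)/(7 - 13) = 0.252508
L_3(4.5) = (4.5 - 1)/(10 - 1) × (4.5 - 4)/(10 - 4) × (4.5 - 7)/(10 - 7) × (4.5 - 13)/(10 - 13) = -0.076517
L_4(4.5) = (4.5 - 1)/(13 - 1) × (4.5 - 4)/(13 - 4) × (4.5 - 7)/(13 - 7) × (4.5 - 10)/(13 - 10) = 0.012378

P(4.5) = 18×L_0(4.5) + 9×L_1(4.5) + 18×L_2(4.5) + 15×L_3(4.5) + (-4)×L_4(4.5)
P(4.5) = 10.382009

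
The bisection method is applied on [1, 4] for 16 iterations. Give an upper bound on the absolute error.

Bisection error bound: |error| ≤ (b-a)/2^n
|error| ≤ (4 - 1)/2^16 = 3/2^16
|error| ≤ 0.0000457764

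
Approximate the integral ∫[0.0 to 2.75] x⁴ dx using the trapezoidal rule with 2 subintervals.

f(x) = x⁴
a = 0.0, b = 2.75, n = 2
h = (b - a)/n = 1.375000

Trapezoidal rule: (h/2)[f(x₀) + 2f(x₁) + 2f(x₂) + ... + f(xₙ)]

x_0 = 0.0000, f(x_0) = 0.000000, coefficient = 1
x_1 = 1.3750, f(x_1) = 3.574463, coefficient = 2
x_2 = 2.7500, f(x_2) = 57.191406, coefficient = 1

I ≈ (1.375000/2) × 64.340332 = 44.233978
Exact value: 31.455273
Error: 12.778705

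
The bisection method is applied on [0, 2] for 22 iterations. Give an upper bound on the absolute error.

Bisection error bound: |error| ≤ (b-a)/2^n
|error| ≤ (2 - 0)/2^22 = 2/2^22
|error| ≤ 0.0000004768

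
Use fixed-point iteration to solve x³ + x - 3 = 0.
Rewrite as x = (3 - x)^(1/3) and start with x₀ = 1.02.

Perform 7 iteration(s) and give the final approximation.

Equation: x³ + x - 3 = 0
Fixed-point form: x = (3 - x)^(1/3)
x₀ = 1.02

x_1 = g(1.020000) = 1.255707
x_2 = g(1.255707) = 1.203760
x_3 = g(1.203760) = 1.215593
x_4 = g(1.215593) = 1.212918
x_5 = g(1.212918) = 1.213523
x_6 = g(1.213523) = 1.213386
x_7 = g(1.213386) = 1.213417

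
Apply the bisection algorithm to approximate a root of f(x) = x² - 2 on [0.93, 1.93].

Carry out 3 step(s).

f(x) = x² - 2
Initial interval: [0.93, 1.93]

Iteration 1:
  c_1 = (0.930000 + 1.930000)/2 = 1.430000
  f(c_1) = f(1.430000) = 0.044900
  f(a) × f(c) < 0, new interval: [0.930000, 1.430000]
Iteration 2:
  c_2 = (0.930000 + 1.430000)/2 = 1.180000
  f(c_2) = f(1.180000) = -0.607600
  f(a) × f(c) ≥ 0, new interval: [1.180000, 1.430000]
Iteration 3:
  c_3 = (1.180000 + 1.430000)/2 = 1.305000
  f(c_3) = f(1.305000) = -0.296975
  f(a) × f(c) ≥ 0, new interval: [1.305000, 1.430000]

After 3 iteration(s), the approximation is c_3 = 1.305000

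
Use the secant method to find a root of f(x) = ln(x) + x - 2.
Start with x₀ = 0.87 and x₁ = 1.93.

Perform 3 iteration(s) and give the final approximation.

f(x) = ln(x) + x - 2
x₀ = 0.87, x₁ = 1.93

Secant formula: x_{n+1} = x_n - f(x_n)(x_n - x_{n-1})/(f(x_n) - f(x_{n-1}))

Iteration 1:
  f(0.870000) = -1.269262
  f(1.930000) = 0.587520
  x_2 = 1.930000 - 0.587520×(1.930000 - 0.870000)/(0.587520 - (-1.269262))
       = 1.594597
Iteration 2:
  f(1.930000) = 0.587520
  f(1.594597) = 0.061217
  x_3 = 1.594597 - 0.061217×(1.594597 - 1.930000)/(0.061217 - 0.587520)
       = 1.555584
Iteration 3:
  f(1.594597) = 0.061217
  f(1.555584) = -0.002565
  x_4 = 1.555584 - (-0.002565)×(1.555584 - 1.594597)/(-0.002565 - 0.061217)
       = 1.557153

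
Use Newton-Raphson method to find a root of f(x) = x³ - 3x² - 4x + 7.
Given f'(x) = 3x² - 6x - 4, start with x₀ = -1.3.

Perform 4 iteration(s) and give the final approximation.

f(x) = x³ - 3x² - 4x + 7
f'(x) = 3x² - 6x - 4
x₀ = -1.3

Newton-Raphson formula: x_{n+1} = x_n - f(x_n)/f'(x_n)

Iteration 1:
  f(-1.300000) = 4.933000
  f'(-1.300000) = 8.870000
  x_1 = -1.300000 - 4.933000/8.870000 = -1.856144
Iteration 2:
  f(-1.856144) = -2.306159
  f'(-1.856144) = 17.472681
  x_2 = -1.856144 - (-2.306159)/17.472681 = -1.724158
Iteration 3:
  f(-1.724158) = -0.146967
  f'(-1.724158) = 15.263106
  x_3 = -1.724158 - (-0.146967)/15.263106 = -1.714529
Iteration 4:
  f(-1.714529) = -0.000757
  f'(-1.714529) = 15.106001
  x_4 = -1.714529 - (-0.000757)/15.106001 = -1.714479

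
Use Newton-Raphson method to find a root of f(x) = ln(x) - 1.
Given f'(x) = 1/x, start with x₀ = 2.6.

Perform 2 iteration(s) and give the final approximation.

f(x) = ln(x) - 1
f'(x) = 1/x
x₀ = 2.6

Newton-Raphson formula: x_{n+1} = x_n - f(x_n)/f'(x_n)

Iteration 1:
  f(2.600000) = -0.044489
  f'(2.600000) = 0.384615
  x_1 = 2.600000 - (-0.044489)/0.384615 = 2.715670
Iteration 2:
  f(2.715670) = -0.000961
  f'(2.715670) = 0.368233
  x_2 = 2.715670 - (-0.000961)/0.368233 = 2.718281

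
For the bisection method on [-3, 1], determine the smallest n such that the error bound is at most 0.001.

We need (b-a)/2^n ≤ 0.001
(1 - (-3))/2^n ≤ 0.001
4/2^n ≤ 0.001
2^n ≥ 4000
n ≥ log₂(4000) = 11.97
n ≥ 12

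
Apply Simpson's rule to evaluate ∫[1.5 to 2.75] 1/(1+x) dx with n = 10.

f(x) = 1/(1+x)
a = 1.5, b = 2.75, n = 10
h = (b - a)/n = 0.125000

Simpson's rule: (h/3)[f(x₀) + 4f(x₁) + 2f(x₂) + ... + f(xₙ)]

x_0 = 1.5000, f(x_0) = 0.400000, coefficient = 1
x_1 = 1.6250, f(x_1) = 0.380952, coefficient = 4
x_2 = 1.7500, f(x_2) = 0.363636, coefficient = 2
x_3 = 1.8750, f(x_3) = 0.347826, coefficient = 4
x_4 = 2.0000, f(x_4) = 0.333333, coefficient = 2
x_5 = 2.1250, f(x_5) = 0.320000, coefficient = 4
x_6 = 2.2500, f(x_6) = 0.307692, coefficient = 2
x_7 = 2.3750, f(x_7) = 0.296296, coefficient = 4
x_8 = 2.5000, f(x_8) = 0.285714, coefficient = 2
x_9 = 2.6250, f(x_9) = 0.275862, coefficient = 4
x_10 = 2.7500, f(x_10) = 0.266667, coefficient = 1

I ≈ (0.125000/3) × 9.731167 = 0.405465
Exact value: 0.405465
Error: 0.000000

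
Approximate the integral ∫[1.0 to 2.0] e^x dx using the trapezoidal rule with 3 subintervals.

f(x) = e^x
a = 1.0, b = 2.0, n = 3
h = (b - a)/n = 0.333333

Trapezoidal rule: (h/2)[f(x₀) + 2f(x₁) + 2f(x₂) + ... + f(xₙ)]

x_0 = 1.0000, f(x_0) = 2.718282, coefficient = 1
x_1 = 1.3333, f(x_1) = 3.793668, coefficient = 2
x_2 = 1.6667, f(x_2) = 5.294490, coefficient = 2
x_3 = 2.0000, f(x_3) = 7.389056, coefficient = 1

I ≈ (0.333333/2) × 28.283654 = 4.713942
Exact value: 4.670774
Error: 0.043168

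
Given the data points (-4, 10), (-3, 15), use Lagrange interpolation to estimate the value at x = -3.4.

Lagrange interpolation formula:
P(x) = Σ yᵢ × Lᵢ(x)
where Lᵢ(x) = Π_{j≠i} (x - xⱼ)/(xᵢ - xⱼ)

L_0(-3.4) = (-3.4 - (-3))/(-4 - (-3)) = 0.400000
L_1(-3.4) = (-3.4 - (-4))/(-3 - (-4)) = 0.600000

P(-3.4) = 10×L_0(-3.4) + 15×L_1(-3.4)
P(-3.4) = 13.000000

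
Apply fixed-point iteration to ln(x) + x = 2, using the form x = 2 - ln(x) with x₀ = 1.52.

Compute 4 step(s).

Equation: ln(x) + x = 2
Fixed-point form: x = 2 - ln(x)
x₀ = 1.52

x_1 = g(1.520000) = 1.581290
x_2 = g(1.581290) = 1.541759
x_3 = g(1.541759) = 1.567076
x_4 = g(1.567076) = 1.550789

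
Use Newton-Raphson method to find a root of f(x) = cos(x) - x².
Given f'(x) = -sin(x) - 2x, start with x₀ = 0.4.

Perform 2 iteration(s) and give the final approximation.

f(x) = cos(x) - x²
f'(x) = -sin(x) - 2x
x₀ = 0.4

Newton-Raphson formula: x_{n+1} = x_n - f(x_n)/f'(x_n)

Iteration 1:
  f(0.400000) = 0.761061
  f'(0.400000) = -1.189418
  x_1 = 0.400000 - 0.761061/(-1.189418) = 1.039860
Iteration 2:
  f(1.039860) = -0.574967
  f'(1.039860) = -2.942053
  x_2 = 1.039860 - (-0.574967)/(-2.942053) = 0.844429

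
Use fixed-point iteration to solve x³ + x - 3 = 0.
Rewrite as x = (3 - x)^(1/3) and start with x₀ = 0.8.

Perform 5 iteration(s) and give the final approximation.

Equation: x³ + x - 3 = 0
Fixed-point form: x = (3 - x)^(1/3)
x₀ = 0.8

x_1 = g(0.800000) = 1.300591
x_2 = g(1.300591) = 1.193345
x_3 = g(1.193345) = 1.217938
x_4 = g(1.217938) = 1.212386
x_5 = g(1.212386) = 1.213644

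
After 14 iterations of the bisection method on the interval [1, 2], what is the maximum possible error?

Bisection error bound: |error| ≤ (b-a)/2^n
|error| ≤ (2 - 1)/2^14 = 1/2^14
|error| ≤ 0.0000610352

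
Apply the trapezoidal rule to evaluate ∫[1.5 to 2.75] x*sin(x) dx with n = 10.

f(x) = x*sin(x)
a = 1.5, b = 2.75, n = 10
h = (b - a)/n = 0.125000

Trapezoidal rule: (h/2)[f(x₀) + 2f(x₁) + 2f(x₂) + ... + f(xₙ)]

x_0 = 1.5000, f(x_0) = 1.496242, coefficient = 1
x_1 = 1.6250, f(x_1) = 1.622613, coefficient = 2
x_2 = 1.7500, f(x_2) = 1.721975, coefficient = 2
x_3 = 1.8750, f(x_3) = 1.788911, coefficient = 2
x_4 = 2.0000, f(x_4) = 1.818595, coefficient = 2
x_5 = 2.1250, f(x_5) = 1.806930, coefficient = 2
x_6 = 2.2500, f(x_6) = 1.750665, coefficient = 2
x_7 = 2.3750, f(x_7) = 1.647502, coefficient = 2
x_8 = 2.5000, f(x_8) = 1.496180, coefficient = 2
x_9 = 2.6250, f(x_9) = 1.296541, coefficient = 2
x_10 = 2.7500, f(x_10) = 1.049568, coefficient = 1

I ≈ (0.125000/2) × 32.445634 = 2.027852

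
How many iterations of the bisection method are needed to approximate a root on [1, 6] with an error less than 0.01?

We need (b-a)/2^n ≤ 0.01
(6 - 1)/2^n ≤ 0.01
5/2^n ≤ 0.01
2^n ≥ 500
n ≥ log₂(500) = 8.97
n ≥ 9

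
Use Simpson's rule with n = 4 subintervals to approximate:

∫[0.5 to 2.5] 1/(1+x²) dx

f(x) = 1/(1+x²)
a = 0.5, b = 2.5, n = 4
h = (b - a)/n = 0.500000

Simpson's rule: (h/3)[f(x₀) + 4f(x₁) + 2f(x₂) + ... + f(xₙ)]

x_0 = 0.5000, f(x_0) = 0.800000, coefficient = 1
x_1 = 1.0000, f(x_1) = 0.500000, coefficient = 4
x_2 = 1.5000, f(x_2) = 0.307692, coefficient = 2
x_3 = 2.0000, f(x_3) = 0.200000, coefficient = 4
x_4 = 2.5000, f(x_4) = 0.137931, coefficient = 1

I ≈ (0.500000/3) × 4.353316 = 0.725553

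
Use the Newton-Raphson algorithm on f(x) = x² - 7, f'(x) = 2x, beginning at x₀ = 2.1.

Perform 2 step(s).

f(x) = x² - 7
f'(x) = 2x
x₀ = 2.1

Newton-Raphson formula: x_{n+1} = x_n - f(x_n)/f'(x_n)

Iteration 1:
  f(2.100000) = -2.590000
  f'(2.100000) = 4.200000
  x_1 = 2.100000 - (-2.590000)/4.200000 = 2.716667
Iteration 2:
  f(2.716667) = 0.380278
  f'(2.716667) = 5.433333
  x_2 = 2.716667 - 0.380278/5.433333 = 2.646677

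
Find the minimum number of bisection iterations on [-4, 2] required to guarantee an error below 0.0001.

We need (b-a)/2^n ≤ 0.0001
(2 - (-4))/2^n ≤ 0.0001
6/2^n ≤ 0.0001
2^n ≥ 60000
n ≥ log₂(60000) = 15.87
n ≥ 16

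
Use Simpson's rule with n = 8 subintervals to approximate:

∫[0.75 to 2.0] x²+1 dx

f(x) = x²+1
a = 0.75, b = 2.0, n = 8
h = (b - a)/n = 0.156250

Simpson's rule: (h/3)[f(x₀) + 4f(x₁) + 2f(x₂) + ... + f(xₙ)]

x_0 = 0.7500, f(x_0) = 1.562500, coefficient = 1
x_1 = 0.9062, f(x_1) = 1.821289, coefficient = 4
x_2 = 1.0625, f(x_2) = 2.128906, coefficient = 2
x_3 = 1.2188, f(x_3) = 2.485352, coefficient = 4
x_4 = 1.3750, f(x_4) = 2.890625, coefficient = 2
x_5 = 1.5312, f(x_5) = 3.344727, coefficient = 4
x_6 = 1.6875, f(x_6) = 3.847656, coefficient = 2
x_7 = 1.8438, f(x_7) = 4.399414, coefficient = 4
x_8 = 2.0000, f(x_8) = 5.000000, coefficient = 1

I ≈ (0.156250/3) × 72.500000 = 3.776042
Exact value: 3.776042
Error: 0.000000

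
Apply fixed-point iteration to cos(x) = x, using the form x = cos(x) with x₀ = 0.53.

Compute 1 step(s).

Equation: cos(x) = x
Fixed-point form: x = cos(x)
x₀ = 0.53

x_1 = g(0.530000) = 0.862807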